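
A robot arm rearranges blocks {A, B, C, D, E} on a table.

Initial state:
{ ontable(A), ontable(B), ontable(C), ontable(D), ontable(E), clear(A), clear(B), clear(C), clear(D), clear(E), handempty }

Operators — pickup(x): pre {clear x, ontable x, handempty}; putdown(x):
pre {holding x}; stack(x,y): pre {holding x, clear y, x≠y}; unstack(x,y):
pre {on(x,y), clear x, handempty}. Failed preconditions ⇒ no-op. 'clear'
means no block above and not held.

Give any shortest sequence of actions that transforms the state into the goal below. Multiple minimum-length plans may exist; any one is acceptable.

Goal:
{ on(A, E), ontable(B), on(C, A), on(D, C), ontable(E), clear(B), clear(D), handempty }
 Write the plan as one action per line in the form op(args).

pickup(A)
stack(A, E)
pickup(C)
stack(C, A)
pickup(D)
stack(D, C)

step 1 (pickup(A)): towers=[B; C; D; E] holding=A
step 2 (stack(A, E)): towers=[B; C; D; E/A] holding=-
step 3 (pickup(C)): towers=[B; D; E/A] holding=C
step 4 (stack(C, A)): towers=[B; D; E/A/C] holding=-
step 5 (pickup(D)): towers=[B; E/A/C] holding=D
step 6 (stack(D, C)): towers=[B; E/A/C/D] holding=-
goal check: towers=[B; E/A/C/D] holding=- — reached (length 6, optimal by BFS)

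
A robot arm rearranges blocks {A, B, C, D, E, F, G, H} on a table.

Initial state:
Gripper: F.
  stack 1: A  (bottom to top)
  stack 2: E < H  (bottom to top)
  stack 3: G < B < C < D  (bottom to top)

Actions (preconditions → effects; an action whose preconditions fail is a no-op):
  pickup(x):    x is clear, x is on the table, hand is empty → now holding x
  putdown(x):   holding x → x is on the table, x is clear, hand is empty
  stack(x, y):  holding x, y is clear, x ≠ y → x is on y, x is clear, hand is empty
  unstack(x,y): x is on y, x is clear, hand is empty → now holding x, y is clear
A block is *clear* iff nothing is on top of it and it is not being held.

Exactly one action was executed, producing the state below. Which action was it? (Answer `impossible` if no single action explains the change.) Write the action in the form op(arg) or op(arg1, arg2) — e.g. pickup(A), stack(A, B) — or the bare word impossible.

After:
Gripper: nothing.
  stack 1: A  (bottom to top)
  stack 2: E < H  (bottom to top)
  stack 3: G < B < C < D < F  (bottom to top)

stack(F, D)

target: towers=[A; E/H; G/B/C/D/F] holding=-
        putdown(F) → towers=[A; E/H; F; G/B/C/D] holding=-
       stack(F, A) → towers=[A/F; E/H; G/B/C/D] holding=-
       stack(F, H) → towers=[A; E/H/F; G/B/C/D] holding=-
       stack(F, D) → towers=[A; E/H; G/B/C/D/F] holding=-  ← match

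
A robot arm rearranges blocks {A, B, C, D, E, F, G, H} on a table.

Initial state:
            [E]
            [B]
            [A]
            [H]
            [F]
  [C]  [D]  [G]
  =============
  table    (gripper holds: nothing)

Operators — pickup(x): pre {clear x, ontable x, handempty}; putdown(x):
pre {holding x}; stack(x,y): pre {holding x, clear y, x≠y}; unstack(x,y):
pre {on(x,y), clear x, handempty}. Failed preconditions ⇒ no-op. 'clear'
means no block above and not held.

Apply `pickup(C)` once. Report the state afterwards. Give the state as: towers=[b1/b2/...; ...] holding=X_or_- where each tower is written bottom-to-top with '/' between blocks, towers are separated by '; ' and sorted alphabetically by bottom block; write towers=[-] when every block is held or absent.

towers=[D; G/F/H/A/B/E] holding=C

before: towers=[C; D; G/F/H/A/B/E] holding=-
pre[pickup(C)]: clear(C) ✓, ontable(C) ✓, handempty ✓
all met → apply pickup(C)
after:  towers=[D; G/F/H/A/B/E] holding=C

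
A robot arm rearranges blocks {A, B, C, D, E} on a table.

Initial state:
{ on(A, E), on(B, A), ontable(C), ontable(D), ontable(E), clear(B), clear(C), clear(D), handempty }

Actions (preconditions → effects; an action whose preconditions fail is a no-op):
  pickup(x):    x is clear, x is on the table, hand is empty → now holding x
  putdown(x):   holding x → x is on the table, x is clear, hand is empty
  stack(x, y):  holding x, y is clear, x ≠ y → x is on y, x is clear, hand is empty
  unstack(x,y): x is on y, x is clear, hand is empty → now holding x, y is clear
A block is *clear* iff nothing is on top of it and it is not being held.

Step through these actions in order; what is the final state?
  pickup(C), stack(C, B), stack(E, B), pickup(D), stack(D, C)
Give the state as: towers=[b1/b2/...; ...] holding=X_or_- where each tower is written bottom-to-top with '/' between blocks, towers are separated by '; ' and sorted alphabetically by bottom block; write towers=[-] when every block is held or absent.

towers=[E/A/B/C/D] holding=-

step 1 (pickup(C)): towers=[D; E/A/B] holding=C
step 2 (stack(C, B)): towers=[D; E/A/B/C] holding=-
step 3 (stack(E, B)) [no-op]: towers=[D; E/A/B/C] holding=-
step 4 (pickup(D)): towers=[E/A/B/C] holding=D
step 5 (stack(D, C)): towers=[E/A/B/C/D] holding=-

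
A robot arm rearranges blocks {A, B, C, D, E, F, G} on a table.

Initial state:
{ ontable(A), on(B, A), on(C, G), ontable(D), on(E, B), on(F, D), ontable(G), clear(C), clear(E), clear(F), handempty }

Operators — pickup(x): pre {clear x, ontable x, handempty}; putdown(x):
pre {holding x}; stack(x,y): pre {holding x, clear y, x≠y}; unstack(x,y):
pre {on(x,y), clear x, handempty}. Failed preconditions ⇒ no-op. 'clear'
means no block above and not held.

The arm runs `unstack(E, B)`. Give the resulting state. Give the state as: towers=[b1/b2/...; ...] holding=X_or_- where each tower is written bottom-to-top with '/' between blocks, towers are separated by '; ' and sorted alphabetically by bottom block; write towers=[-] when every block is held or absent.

towers=[A/B; D/F; G/C] holding=E

before: towers=[A/B/E; D/F; G/C] holding=-
pre[unstack(E, B)]: on(E,B) yes, clear(E) yes, handempty yes
all met → apply unstack(E, B)
after:  towers=[A/B; D/F; G/C] holding=E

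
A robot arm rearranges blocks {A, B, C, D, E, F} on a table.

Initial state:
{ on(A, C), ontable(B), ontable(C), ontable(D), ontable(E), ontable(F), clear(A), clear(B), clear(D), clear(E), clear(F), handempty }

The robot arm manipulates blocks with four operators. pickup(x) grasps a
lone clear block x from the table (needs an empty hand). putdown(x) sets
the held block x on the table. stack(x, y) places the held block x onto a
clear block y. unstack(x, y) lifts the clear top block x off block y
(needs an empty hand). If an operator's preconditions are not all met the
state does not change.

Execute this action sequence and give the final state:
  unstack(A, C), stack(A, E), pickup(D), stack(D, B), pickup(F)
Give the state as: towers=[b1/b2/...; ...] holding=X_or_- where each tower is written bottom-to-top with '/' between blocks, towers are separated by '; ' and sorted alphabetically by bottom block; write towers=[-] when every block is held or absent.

towers=[B/D; C; E/A] holding=F

step 1 (unstack(A, C)): towers=[B; C; D; E; F] holding=A
step 2 (stack(A, E)): towers=[B; C; D; E/A; F] holding=-
step 3 (pickup(D)): towers=[B; C; E/A; F] holding=D
step 4 (stack(D, B)): towers=[B/D; C; E/A; F] holding=-
step 5 (pickup(F)): towers=[B/D; C; E/A] holding=F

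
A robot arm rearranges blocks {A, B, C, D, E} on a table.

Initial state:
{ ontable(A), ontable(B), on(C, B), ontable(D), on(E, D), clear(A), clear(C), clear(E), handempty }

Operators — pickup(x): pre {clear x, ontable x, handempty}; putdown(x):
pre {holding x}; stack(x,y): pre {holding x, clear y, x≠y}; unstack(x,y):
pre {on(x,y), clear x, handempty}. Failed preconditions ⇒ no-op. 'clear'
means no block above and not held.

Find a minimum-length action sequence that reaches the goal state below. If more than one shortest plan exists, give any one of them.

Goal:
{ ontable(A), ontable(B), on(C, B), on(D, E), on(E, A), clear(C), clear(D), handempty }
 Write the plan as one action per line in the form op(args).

unstack(E, D)
stack(E, A)
pickup(D)
stack(D, E)

step 1 (unstack(E, D)): towers=[A; B/C; D] holding=E
step 2 (stack(E, A)): towers=[A/E; B/C; D] holding=-
step 3 (pickup(D)): towers=[A/E; B/C] holding=D
step 4 (stack(D, E)): towers=[A/E/D; B/C] holding=-
goal check: towers=[A/E/D; B/C] holding=- — reached (length 4, optimal by BFS)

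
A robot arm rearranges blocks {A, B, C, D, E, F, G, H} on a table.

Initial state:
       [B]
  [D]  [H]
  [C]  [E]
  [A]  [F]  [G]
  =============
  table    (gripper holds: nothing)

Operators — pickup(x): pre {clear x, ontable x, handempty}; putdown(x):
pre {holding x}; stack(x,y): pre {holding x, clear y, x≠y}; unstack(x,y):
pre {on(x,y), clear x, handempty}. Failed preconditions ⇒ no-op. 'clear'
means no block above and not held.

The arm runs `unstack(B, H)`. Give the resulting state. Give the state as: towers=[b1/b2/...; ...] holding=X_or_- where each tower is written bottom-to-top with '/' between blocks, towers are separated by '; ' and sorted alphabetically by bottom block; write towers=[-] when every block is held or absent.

towers=[A/C/D; F/E/H; G] holding=B

before: towers=[A/C/D; F/E/H/B; G] holding=-
pre[unstack(B, H)]: on(B,H) ✓, clear(B) ✓, handempty ✓
all met → apply unstack(B, H)
after:  towers=[A/C/D; F/E/H; G] holding=B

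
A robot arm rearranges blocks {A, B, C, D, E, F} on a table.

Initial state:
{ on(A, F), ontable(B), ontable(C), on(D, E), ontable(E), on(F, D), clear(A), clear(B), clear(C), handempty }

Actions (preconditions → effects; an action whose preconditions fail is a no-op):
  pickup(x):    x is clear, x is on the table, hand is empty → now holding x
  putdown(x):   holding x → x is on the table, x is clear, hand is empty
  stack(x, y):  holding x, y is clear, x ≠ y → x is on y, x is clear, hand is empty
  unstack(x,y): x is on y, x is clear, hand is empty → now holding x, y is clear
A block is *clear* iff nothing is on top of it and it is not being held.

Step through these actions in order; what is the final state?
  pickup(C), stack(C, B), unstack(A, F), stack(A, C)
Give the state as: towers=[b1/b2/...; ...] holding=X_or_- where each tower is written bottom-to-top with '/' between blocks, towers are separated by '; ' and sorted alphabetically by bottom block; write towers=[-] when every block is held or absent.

step 1 (pickup(C)): towers=[B; E/D/F/A] holding=C
step 2 (stack(C, B)): towers=[B/C; E/D/F/A] holding=-
step 3 (unstack(A, F)): towers=[B/C; E/D/F] holding=A
step 4 (stack(A, C)): towers=[B/C/A; E/D/F] holding=-

towers=[B/C/A; E/D/F] holding=-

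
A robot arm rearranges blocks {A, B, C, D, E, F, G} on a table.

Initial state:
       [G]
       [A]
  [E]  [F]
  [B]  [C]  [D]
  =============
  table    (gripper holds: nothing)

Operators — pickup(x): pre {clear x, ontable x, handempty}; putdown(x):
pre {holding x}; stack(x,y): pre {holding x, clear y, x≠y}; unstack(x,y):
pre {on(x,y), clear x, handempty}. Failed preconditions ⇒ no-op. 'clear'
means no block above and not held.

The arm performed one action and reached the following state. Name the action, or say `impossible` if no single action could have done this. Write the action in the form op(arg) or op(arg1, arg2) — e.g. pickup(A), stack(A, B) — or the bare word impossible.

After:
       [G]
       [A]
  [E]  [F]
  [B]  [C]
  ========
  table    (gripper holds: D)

target: towers=[B/E; C/F/A/G] holding=D
     unstack(G, A) → towers=[B/E; C/F/A; D] holding=G
         pickup(D) → towers=[B/E; C/F/A/G] holding=D  ← match
     unstack(E, B) → towers=[B; C/F/A/G; D] holding=E

pickup(D)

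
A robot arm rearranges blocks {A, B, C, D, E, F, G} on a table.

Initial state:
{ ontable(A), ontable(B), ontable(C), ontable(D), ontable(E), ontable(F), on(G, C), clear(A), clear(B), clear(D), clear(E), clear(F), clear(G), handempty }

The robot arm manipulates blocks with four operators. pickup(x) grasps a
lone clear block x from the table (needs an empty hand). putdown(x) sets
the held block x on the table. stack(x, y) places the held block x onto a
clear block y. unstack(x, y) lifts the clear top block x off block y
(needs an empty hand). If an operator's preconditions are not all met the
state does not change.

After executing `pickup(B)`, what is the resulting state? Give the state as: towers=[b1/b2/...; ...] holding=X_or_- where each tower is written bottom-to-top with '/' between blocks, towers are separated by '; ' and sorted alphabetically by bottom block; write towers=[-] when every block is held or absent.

towers=[A; C/G; D; E; F] holding=B

before: towers=[A; B; C/G; D; E; F] holding=-
pre[pickup(B)]: clear(B) ok, ontable(B) ok, handempty ok
all met → apply pickup(B)
after:  towers=[A; C/G; D; E; F] holding=B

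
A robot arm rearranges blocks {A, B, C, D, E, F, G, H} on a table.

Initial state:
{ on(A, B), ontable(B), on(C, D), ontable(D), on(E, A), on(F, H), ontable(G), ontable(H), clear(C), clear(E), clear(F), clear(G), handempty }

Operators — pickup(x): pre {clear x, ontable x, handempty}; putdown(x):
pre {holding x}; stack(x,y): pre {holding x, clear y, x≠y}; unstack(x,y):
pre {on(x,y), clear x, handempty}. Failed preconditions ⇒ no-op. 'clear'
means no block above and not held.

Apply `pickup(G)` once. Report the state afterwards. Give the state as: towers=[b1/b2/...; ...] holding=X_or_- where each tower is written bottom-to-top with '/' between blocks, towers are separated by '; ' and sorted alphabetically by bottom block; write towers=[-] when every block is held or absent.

towers=[B/A/E; D/C; H/F] holding=G

before: towers=[B/A/E; D/C; G; H/F] holding=-
pre[pickup(G)]: clear(G) ✓, ontable(G) ✓, handempty ✓
all met → apply pickup(G)
after:  towers=[B/A/E; D/C; H/F] holding=G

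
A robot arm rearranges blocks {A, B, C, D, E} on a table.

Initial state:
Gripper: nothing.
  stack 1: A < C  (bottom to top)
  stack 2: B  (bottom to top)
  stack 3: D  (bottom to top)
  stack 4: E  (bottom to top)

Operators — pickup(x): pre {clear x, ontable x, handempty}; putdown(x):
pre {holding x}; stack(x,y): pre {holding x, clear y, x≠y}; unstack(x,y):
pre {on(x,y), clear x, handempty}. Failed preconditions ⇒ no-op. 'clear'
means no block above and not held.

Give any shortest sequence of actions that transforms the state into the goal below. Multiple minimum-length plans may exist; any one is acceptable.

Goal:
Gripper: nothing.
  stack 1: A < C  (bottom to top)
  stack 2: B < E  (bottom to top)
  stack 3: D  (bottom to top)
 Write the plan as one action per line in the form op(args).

pickup(E)
stack(E, B)

step 1 (pickup(E)): towers=[A/C; B; D] holding=E
step 2 (stack(E, B)): towers=[A/C; B/E; D] holding=-
goal check: towers=[A/C; B/E; D] holding=- — reached (length 2, optimal by BFS)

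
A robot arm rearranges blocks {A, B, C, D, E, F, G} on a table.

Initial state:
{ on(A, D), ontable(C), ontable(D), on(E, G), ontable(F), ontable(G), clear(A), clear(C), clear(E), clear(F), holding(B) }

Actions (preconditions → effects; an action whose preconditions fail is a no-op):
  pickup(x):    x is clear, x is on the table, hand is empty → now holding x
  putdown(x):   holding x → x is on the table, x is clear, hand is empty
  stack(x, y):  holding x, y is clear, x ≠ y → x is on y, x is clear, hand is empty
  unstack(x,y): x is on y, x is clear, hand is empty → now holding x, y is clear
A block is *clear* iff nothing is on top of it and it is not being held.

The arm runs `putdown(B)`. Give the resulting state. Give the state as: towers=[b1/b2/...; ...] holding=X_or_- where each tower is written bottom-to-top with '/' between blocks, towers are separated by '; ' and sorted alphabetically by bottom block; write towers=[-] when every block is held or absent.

before: towers=[C; D/A; F; G/E] holding=B
pre[putdown(B)]: holding(B) yes
all met → apply putdown(B)
after:  towers=[B; C; D/A; F; G/E] holding=-

towers=[B; C; D/A; F; G/E] holding=-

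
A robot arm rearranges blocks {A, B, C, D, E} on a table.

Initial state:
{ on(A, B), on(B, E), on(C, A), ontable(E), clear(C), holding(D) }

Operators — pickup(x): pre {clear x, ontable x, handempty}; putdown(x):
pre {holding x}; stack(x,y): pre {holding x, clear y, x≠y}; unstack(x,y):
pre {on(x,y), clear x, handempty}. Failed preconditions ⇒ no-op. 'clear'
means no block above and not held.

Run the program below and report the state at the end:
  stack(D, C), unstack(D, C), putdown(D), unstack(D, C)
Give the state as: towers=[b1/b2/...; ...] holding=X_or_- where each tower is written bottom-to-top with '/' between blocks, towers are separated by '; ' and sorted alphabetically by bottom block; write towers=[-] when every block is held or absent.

step 1 (stack(D, C)): towers=[E/B/A/C/D] holding=-
step 2 (unstack(D, C)): towers=[E/B/A/C] holding=D
step 3 (putdown(D)): towers=[D; E/B/A/C] holding=-
step 4 (unstack(D, C)) [no-op]: towers=[D; E/B/A/C] holding=-

towers=[D; E/B/A/C] holding=-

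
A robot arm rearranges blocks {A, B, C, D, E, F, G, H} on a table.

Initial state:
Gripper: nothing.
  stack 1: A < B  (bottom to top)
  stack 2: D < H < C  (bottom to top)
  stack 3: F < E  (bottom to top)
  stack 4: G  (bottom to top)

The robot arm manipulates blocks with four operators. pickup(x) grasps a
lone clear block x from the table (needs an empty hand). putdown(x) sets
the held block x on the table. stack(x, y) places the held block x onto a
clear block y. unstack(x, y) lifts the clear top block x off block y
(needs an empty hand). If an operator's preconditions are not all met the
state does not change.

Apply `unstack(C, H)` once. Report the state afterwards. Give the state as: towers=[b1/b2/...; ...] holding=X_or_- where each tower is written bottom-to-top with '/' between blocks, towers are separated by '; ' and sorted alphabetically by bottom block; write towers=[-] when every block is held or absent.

before: towers=[A/B; D/H/C; F/E; G] holding=-
pre[unstack(C, H)]: on(C,H) yes, clear(C) yes, handempty yes
all met → apply unstack(C, H)
after:  towers=[A/B; D/H; F/E; G] holding=C

towers=[A/B; D/H; F/E; G] holding=C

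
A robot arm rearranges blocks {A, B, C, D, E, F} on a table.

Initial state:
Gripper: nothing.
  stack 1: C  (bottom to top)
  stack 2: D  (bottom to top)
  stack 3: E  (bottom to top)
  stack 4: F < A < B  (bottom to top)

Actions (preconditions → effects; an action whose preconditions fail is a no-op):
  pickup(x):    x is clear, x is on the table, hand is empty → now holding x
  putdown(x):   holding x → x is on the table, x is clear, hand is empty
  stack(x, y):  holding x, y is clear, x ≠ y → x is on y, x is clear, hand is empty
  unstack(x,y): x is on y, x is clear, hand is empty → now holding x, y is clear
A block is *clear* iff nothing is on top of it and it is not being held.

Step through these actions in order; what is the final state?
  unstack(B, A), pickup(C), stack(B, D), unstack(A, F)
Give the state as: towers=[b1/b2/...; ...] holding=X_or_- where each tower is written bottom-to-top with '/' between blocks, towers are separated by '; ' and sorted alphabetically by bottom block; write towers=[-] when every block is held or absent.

step 1 (unstack(B, A)): towers=[C; D; E; F/A] holding=B
step 2 (pickup(C)) [no-op]: towers=[C; D; E; F/A] holding=B
step 3 (stack(B, D)): towers=[C; D/B; E; F/A] holding=-
step 4 (unstack(A, F)): towers=[C; D/B; E; F] holding=A

towers=[C; D/B; E; F] holding=A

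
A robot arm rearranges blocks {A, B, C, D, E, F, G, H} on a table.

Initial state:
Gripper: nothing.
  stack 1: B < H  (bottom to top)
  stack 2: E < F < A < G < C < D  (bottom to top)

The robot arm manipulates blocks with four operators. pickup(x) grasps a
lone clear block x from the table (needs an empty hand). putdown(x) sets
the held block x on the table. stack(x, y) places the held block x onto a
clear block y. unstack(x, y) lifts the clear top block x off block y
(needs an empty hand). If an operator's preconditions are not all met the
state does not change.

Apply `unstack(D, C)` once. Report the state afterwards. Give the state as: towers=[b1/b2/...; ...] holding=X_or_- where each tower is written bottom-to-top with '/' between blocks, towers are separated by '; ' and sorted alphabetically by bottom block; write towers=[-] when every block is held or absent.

before: towers=[B/H; E/F/A/G/C/D] holding=-
pre[unstack(D, C)]: on(D,C) ✓, clear(D) ✓, handempty ✓
all met → apply unstack(D, C)
after:  towers=[B/H; E/F/A/G/C] holding=D

towers=[B/H; E/F/A/G/C] holding=D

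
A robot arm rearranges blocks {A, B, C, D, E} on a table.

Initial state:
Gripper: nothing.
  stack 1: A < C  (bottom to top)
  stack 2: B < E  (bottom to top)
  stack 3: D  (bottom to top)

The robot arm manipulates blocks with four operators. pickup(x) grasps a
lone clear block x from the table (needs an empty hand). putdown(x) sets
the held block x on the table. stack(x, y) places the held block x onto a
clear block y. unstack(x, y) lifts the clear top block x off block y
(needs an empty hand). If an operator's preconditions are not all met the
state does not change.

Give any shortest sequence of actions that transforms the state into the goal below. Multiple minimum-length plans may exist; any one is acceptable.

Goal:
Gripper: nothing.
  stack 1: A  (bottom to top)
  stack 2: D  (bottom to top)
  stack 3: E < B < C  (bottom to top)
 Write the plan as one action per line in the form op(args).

unstack(E, B)
putdown(E)
pickup(B)
stack(B, E)
unstack(C, A)
stack(C, B)

step 1 (unstack(E, B)): towers=[A/C; B; D] holding=E
step 2 (putdown(E)): towers=[A/C; B; D; E] holding=-
step 3 (pickup(B)): towers=[A/C; D; E] holding=B
step 4 (stack(B, E)): towers=[A/C; D; E/B] holding=-
step 5 (unstack(C, A)): towers=[A; D; E/B] holding=C
step 6 (stack(C, B)): towers=[A; D; E/B/C] holding=-
goal check: towers=[A; D; E/B/C] holding=- — reached (length 6, optimal by BFS)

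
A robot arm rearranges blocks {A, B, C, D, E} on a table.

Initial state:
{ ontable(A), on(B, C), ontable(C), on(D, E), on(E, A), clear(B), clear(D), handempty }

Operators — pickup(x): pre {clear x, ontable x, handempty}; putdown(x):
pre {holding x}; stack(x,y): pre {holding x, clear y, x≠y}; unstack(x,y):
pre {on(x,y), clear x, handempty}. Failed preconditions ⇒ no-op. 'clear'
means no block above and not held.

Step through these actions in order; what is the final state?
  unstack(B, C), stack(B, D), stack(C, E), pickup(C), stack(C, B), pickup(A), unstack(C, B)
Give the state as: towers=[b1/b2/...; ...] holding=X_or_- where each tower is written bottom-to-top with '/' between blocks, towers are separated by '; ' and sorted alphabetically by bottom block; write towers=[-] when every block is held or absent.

step 1 (unstack(B, C)): towers=[A/E/D; C] holding=B
step 2 (stack(B, D)): towers=[A/E/D/B; C] holding=-
step 3 (stack(C, E)) [no-op]: towers=[A/E/D/B; C] holding=-
step 4 (pickup(C)): towers=[A/E/D/B] holding=C
step 5 (stack(C, B)): towers=[A/E/D/B/C] holding=-
step 6 (pickup(A)) [no-op]: towers=[A/E/D/B/C] holding=-
step 7 (unstack(C, B)): towers=[A/E/D/B] holding=C

towers=[A/E/D/B] holding=C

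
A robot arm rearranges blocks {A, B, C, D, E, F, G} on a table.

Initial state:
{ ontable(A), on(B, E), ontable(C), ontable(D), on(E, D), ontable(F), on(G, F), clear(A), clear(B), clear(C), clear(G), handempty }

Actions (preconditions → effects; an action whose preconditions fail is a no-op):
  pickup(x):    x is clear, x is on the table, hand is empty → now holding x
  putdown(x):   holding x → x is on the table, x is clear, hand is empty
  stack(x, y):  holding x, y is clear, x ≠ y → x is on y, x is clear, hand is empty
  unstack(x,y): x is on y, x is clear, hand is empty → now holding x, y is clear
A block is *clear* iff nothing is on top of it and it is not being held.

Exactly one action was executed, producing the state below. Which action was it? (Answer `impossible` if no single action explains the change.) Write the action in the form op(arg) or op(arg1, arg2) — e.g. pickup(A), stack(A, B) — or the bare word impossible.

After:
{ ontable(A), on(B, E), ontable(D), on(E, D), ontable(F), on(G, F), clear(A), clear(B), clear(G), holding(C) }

pickup(C)

target: towers=[A; D/E/B; F/G] holding=C
     unstack(B, E) → towers=[A; C; D/E; F/G] holding=B
     unstack(G, F) → towers=[A; C; D/E/B; F] holding=G
         pickup(A) → towers=[C; D/E/B; F/G] holding=A
         pickup(C) → towers=[A; D/E/B; F/G] holding=C  ← match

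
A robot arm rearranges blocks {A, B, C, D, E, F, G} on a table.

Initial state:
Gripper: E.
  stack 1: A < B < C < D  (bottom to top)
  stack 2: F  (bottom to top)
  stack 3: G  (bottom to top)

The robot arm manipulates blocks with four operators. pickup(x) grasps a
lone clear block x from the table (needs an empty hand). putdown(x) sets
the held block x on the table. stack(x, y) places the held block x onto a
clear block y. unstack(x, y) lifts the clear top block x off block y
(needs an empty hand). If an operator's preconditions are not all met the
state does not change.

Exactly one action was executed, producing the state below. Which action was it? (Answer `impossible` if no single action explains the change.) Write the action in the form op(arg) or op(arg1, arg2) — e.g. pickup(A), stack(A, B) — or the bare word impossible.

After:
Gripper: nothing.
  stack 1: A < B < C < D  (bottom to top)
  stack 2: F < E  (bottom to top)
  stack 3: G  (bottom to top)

target: towers=[A/B/C/D; F/E; G] holding=-
        putdown(E) → towers=[A/B/C/D; E; F; G] holding=-
       stack(E, F) → towers=[A/B/C/D; F/E; G] holding=-  ← match
       stack(E, G) → towers=[A/B/C/D; F; G/E] holding=-
       stack(E, D) → towers=[A/B/C/D/E; F; G] holding=-

stack(E, F)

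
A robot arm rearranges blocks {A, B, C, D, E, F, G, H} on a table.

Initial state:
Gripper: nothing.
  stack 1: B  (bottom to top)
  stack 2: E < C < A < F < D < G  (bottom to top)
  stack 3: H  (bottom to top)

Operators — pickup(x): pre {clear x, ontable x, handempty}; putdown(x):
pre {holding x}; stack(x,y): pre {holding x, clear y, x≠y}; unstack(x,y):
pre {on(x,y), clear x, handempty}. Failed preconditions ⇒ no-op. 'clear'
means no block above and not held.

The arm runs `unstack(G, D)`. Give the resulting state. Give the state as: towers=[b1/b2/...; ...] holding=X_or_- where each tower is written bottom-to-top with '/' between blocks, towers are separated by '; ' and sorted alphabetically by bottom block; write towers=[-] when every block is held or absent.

towers=[B; E/C/A/F/D; H] holding=G

before: towers=[B; E/C/A/F/D/G; H] holding=-
pre[unstack(G, D)]: on(G,D) ✓, clear(G) ✓, handempty ✓
all met → apply unstack(G, D)
after:  towers=[B; E/C/A/F/D; H] holding=G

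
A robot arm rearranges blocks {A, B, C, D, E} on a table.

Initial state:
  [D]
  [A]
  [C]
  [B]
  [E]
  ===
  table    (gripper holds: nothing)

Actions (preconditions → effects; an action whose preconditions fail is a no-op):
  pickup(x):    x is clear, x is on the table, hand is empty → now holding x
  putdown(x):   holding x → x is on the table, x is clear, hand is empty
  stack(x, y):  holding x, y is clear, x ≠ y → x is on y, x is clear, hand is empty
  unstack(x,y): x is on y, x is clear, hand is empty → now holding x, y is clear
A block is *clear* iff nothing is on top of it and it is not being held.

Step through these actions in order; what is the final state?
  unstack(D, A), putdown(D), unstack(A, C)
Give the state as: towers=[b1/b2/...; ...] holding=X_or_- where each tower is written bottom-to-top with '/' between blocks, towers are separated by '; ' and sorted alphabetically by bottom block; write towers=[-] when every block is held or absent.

towers=[D; E/B/C] holding=A

step 1 (unstack(D, A)): towers=[E/B/C/A] holding=D
step 2 (putdown(D)): towers=[D; E/B/C/A] holding=-
step 3 (unstack(A, C)): towers=[D; E/B/C] holding=A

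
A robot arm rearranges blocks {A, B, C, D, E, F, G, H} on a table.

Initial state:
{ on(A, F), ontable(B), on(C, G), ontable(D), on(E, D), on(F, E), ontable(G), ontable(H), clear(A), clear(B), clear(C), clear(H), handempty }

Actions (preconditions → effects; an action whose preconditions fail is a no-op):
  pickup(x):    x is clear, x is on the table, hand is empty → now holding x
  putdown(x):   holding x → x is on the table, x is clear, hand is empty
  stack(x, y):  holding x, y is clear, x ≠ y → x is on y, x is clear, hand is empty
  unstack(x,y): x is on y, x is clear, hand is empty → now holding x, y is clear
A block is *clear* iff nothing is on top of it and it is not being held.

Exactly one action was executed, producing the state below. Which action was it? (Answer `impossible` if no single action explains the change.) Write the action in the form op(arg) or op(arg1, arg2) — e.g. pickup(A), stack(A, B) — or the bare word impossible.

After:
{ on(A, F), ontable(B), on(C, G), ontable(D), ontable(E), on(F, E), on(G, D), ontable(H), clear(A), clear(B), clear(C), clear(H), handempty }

target: towers=[B; D/G/C; E/F/A; H] holding=-
     unstack(A, F) → towers=[B; D/E/F; G/C; H] holding=A
         pickup(H) → towers=[B; D/E/F/A; G/C] holding=H
         pickup(B) → towers=[D/E/F/A; G/C; H] holding=B
     unstack(C, G) → towers=[B; D/E/F/A; G; H] holding=C
none of the 4 applicable actions match → impossible

impossible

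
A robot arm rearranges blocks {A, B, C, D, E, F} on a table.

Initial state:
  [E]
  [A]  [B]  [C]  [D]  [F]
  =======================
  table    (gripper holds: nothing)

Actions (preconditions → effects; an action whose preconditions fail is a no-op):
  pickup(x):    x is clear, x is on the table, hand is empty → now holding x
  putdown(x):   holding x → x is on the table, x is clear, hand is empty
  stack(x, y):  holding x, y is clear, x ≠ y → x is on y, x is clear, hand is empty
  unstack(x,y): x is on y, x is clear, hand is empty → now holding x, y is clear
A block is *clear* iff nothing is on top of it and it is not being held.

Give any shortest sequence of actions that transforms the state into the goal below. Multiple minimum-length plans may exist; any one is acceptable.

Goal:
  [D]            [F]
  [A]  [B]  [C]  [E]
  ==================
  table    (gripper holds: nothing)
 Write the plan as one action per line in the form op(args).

step 1 (unstack(E, A)): towers=[A; B; C; D; F] holding=E
step 2 (putdown(E)): towers=[A; B; C; D; E; F] holding=-
step 3 (pickup(F)): towers=[A; B; C; D; E] holding=F
step 4 (stack(F, E)): towers=[A; B; C; D; E/F] holding=-
step 5 (pickup(D)): towers=[A; B; C; E/F] holding=D
step 6 (stack(D, A)): towers=[A/D; B; C; E/F] holding=-
goal check: towers=[A/D; B; C; E/F] holding=- — reached (length 6, optimal by BFS)

unstack(E, A)
putdown(E)
pickup(F)
stack(F, E)
pickup(D)
stack(D, A)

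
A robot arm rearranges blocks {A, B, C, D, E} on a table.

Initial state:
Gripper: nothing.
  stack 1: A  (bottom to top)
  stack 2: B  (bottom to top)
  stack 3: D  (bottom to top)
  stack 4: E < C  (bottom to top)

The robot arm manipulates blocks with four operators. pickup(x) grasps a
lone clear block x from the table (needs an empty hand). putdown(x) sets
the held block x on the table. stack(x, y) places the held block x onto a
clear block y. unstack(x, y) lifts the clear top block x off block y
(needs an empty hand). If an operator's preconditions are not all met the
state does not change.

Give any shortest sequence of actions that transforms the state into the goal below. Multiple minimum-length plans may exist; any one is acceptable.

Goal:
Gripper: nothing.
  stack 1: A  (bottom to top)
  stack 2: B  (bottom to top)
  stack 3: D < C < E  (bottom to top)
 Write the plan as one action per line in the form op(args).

step 1 (unstack(C, E)): towers=[A; B; D; E] holding=C
step 2 (stack(C, D)): towers=[A; B; D/C; E] holding=-
step 3 (pickup(E)): towers=[A; B; D/C] holding=E
step 4 (stack(E, C)): towers=[A; B; D/C/E] holding=-
goal check: towers=[A; B; D/C/E] holding=- — reached (length 4, optimal by BFS)

unstack(C, E)
stack(C, D)
pickup(E)
stack(E, C)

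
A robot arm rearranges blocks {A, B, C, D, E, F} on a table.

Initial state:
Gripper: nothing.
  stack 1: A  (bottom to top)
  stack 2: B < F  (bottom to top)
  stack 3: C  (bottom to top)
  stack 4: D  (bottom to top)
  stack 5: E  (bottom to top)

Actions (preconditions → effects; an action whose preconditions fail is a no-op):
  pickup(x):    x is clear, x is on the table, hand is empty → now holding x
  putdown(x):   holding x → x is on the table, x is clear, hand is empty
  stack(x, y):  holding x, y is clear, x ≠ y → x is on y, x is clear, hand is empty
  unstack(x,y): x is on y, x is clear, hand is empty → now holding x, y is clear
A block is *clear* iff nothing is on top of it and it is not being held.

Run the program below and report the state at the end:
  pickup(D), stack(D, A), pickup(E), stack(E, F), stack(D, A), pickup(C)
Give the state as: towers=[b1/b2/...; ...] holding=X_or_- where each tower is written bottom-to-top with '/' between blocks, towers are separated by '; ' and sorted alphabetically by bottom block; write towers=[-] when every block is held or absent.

towers=[A/D; B/F/E] holding=C

step 1 (pickup(D)): towers=[A; B/F; C; E] holding=D
step 2 (stack(D, A)): towers=[A/D; B/F; C; E] holding=-
step 3 (pickup(E)): towers=[A/D; B/F; C] holding=E
step 4 (stack(E, F)): towers=[A/D; B/F/E; C] holding=-
step 5 (stack(D, A)) [no-op]: towers=[A/D; B/F/E; C] holding=-
step 6 (pickup(C)): towers=[A/D; B/F/E] holding=C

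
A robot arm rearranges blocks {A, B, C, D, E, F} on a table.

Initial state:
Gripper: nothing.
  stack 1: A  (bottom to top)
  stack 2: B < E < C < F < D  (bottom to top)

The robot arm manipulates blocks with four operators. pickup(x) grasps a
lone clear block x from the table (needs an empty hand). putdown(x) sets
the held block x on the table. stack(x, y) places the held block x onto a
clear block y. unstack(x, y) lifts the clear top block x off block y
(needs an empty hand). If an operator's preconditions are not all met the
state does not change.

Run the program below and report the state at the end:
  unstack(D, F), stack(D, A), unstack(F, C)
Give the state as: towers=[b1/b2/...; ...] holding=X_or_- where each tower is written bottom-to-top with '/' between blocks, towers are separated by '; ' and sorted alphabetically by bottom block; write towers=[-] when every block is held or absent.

step 1 (unstack(D, F)): towers=[A; B/E/C/F] holding=D
step 2 (stack(D, A)): towers=[A/D; B/E/C/F] holding=-
step 3 (unstack(F, C)): towers=[A/D; B/E/C] holding=F

towers=[A/D; B/E/C] holding=F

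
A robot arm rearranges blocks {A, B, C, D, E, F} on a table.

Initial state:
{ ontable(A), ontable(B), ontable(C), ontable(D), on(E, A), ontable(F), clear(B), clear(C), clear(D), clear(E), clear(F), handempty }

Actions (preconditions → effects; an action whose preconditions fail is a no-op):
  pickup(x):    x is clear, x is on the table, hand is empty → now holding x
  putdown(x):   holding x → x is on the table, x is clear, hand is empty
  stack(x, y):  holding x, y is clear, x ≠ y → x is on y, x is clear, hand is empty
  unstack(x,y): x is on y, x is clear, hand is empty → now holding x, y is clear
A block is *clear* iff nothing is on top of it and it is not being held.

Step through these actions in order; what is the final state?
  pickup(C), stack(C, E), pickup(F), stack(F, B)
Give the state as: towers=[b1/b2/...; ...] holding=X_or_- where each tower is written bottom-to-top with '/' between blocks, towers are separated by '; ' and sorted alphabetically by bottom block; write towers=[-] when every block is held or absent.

step 1 (pickup(C)): towers=[A/E; B; D; F] holding=C
step 2 (stack(C, E)): towers=[A/E/C; B; D; F] holding=-
step 3 (pickup(F)): towers=[A/E/C; B; D] holding=F
step 4 (stack(F, B)): towers=[A/E/C; B/F; D] holding=-

towers=[A/E/C; B/F; D] holding=-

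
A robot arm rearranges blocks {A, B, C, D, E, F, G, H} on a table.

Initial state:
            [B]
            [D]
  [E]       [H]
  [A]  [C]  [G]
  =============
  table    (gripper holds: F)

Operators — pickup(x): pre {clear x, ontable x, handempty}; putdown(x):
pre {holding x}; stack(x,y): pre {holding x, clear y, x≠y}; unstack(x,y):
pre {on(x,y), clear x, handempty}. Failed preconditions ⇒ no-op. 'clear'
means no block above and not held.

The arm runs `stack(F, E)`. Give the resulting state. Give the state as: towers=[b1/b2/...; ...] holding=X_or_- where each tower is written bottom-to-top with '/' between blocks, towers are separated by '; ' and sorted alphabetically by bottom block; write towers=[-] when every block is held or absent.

towers=[A/E/F; C; G/H/D/B] holding=-

before: towers=[A/E; C; G/H/D/B] holding=F
pre[stack(F, E)]: holding(F) yes, clear(E) yes, F≠E yes
all met → apply stack(F, E)
after:  towers=[A/E/F; C; G/H/D/B] holding=-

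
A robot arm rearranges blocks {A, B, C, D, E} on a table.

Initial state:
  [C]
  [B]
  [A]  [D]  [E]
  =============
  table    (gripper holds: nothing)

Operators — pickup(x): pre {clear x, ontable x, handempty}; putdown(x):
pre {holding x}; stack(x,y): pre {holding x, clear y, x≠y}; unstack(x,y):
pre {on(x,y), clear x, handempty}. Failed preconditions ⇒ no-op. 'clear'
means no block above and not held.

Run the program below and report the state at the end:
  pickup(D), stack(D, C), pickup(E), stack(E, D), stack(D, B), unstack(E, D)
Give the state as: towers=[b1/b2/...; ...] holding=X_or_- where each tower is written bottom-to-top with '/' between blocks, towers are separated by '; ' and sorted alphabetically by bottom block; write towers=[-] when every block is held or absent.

towers=[A/B/C/D] holding=E

step 1 (pickup(D)): towers=[A/B/C; E] holding=D
step 2 (stack(D, C)): towers=[A/B/C/D; E] holding=-
step 3 (pickup(E)): towers=[A/B/C/D] holding=E
step 4 (stack(E, D)): towers=[A/B/C/D/E] holding=-
step 5 (stack(D, B)) [no-op]: towers=[A/B/C/D/E] holding=-
step 6 (unstack(E, D)): towers=[A/B/C/D] holding=E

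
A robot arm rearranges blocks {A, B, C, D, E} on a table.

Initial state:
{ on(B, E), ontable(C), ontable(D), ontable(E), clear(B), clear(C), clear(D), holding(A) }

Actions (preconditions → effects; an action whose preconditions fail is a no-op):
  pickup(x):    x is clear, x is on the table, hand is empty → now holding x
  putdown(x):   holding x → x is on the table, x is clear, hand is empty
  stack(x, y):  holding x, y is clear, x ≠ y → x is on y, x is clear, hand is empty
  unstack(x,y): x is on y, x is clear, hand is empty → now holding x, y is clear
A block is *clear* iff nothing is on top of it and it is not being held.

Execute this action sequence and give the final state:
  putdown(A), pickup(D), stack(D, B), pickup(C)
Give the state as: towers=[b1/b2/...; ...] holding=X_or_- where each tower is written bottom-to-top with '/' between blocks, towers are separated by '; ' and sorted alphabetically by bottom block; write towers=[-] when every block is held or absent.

towers=[A; E/B/D] holding=C

step 1 (putdown(A)): towers=[A; C; D; E/B] holding=-
step 2 (pickup(D)): towers=[A; C; E/B] holding=D
step 3 (stack(D, B)): towers=[A; C; E/B/D] holding=-
step 4 (pickup(C)): towers=[A; E/B/D] holding=C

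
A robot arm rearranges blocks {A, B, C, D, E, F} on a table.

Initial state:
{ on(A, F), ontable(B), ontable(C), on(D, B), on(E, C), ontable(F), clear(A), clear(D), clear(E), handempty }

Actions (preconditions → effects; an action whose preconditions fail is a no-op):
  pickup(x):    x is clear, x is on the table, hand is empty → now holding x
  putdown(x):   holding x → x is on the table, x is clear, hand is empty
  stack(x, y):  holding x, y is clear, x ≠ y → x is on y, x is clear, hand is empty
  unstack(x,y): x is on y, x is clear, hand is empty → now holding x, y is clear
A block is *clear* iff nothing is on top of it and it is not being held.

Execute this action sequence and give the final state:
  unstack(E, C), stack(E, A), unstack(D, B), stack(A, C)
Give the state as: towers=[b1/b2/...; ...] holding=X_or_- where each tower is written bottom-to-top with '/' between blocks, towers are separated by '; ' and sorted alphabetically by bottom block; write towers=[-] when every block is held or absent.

step 1 (unstack(E, C)): towers=[B/D; C; F/A] holding=E
step 2 (stack(E, A)): towers=[B/D; C; F/A/E] holding=-
step 3 (unstack(D, B)): towers=[B; C; F/A/E] holding=D
step 4 (stack(A, C)) [no-op]: towers=[B; C; F/A/E] holding=D

towers=[B; C; F/A/E] holding=D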